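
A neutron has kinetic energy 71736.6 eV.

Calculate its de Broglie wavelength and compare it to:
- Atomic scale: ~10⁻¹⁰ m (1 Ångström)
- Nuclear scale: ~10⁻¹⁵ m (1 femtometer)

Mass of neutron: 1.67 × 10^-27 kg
λ = 1.07 × 10^-13 m, which is between nuclear and atomic scales.

Using λ = h/√(2mKE):

KE = 71736.6 eV = 1.149 × 10^-14 J

λ = h/√(2mKE)
λ = (6.626 × 10^-34 J·s) / √(2 × 1.67 × 10^-27 kg × 1.149 × 10^-14 J)
λ = 1.07 × 10^-13 m

Comparison:
- Atomic scale (10⁻¹⁰ m): λ is 0.0011× this size
- Nuclear scale (10⁻¹⁵ m): λ is 1.1e+02× this size

The wavelength is between nuclear and atomic scales.

This wavelength is appropriate for probing atomic structure but too large for nuclear physics experiments.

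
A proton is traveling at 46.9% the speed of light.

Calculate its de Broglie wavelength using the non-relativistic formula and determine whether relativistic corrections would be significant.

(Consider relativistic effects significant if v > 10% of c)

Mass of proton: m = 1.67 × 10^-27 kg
Yes, relativistic corrections are needed.

Using the non-relativistic de Broglie formula λ = h/(mv):

v = 46.9% × c = 1.406 × 10^8 m/s

λ = h/(mv)
λ = (6.626 × 10^-34 J·s) / (1.67 × 10^-27 kg × 1.406 × 10^8 m/s)
λ = 2.82 × 10^-15 m

Since v = 46.9% of c > 10% of c, relativistic corrections ARE significant and the actual wavelength would differ from this non-relativistic estimate.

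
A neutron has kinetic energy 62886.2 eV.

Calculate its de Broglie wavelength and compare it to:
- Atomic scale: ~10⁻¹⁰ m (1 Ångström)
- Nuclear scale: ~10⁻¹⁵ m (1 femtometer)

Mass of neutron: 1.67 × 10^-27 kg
λ = 1.14 × 10^-13 m, which is between nuclear and atomic scales.

Using λ = h/√(2mKE):

KE = 62886.2 eV = 1.008 × 10^-14 J

λ = h/√(2mKE)
λ = (6.626 × 10^-34 J·s) / √(2 × 1.67 × 10^-27 kg × 1.008 × 10^-14 J)
λ = 1.14 × 10^-13 m

Comparison:
- Atomic scale (10⁻¹⁰ m): λ is 0.0011× this size
- Nuclear scale (10⁻¹⁵ m): λ is 1.1e+02× this size

The wavelength is between nuclear and atomic scales.

This wavelength is appropriate for probing atomic structure but too large for nuclear physics experiments.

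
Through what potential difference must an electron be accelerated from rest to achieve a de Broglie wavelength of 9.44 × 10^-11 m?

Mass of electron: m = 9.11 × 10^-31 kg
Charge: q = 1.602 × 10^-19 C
169 V

From λ = h/√(2mqV), we solve for V:

λ² = h²/(2mqV)
V = h²/(2mqλ²)
V = (6.626 × 10^-34 J·s)² / (2 × 9.11 × 10^-31 kg × 1.602 × 10^-19 C × (9.44 × 10^-11 m)²)
V = 169 V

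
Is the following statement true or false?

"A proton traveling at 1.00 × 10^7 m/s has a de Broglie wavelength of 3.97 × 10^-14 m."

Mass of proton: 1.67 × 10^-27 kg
True

The claim is correct.

Using λ = h/(mv):
λ = (6.626 × 10^-34 J·s) / (1.67 × 10^-27 kg × 1.00 × 10^7 m/s)
λ = 3.97 × 10^-14 m

This matches the claimed value.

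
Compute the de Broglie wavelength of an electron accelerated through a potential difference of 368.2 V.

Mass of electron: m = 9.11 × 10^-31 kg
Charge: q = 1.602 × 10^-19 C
6.39 × 10^-11 m

When a particle is accelerated through voltage V, it gains kinetic energy KE = qV.

The de Broglie wavelength is then λ = h/√(2mqV):

λ = h/√(2mqV)
λ = (6.626 × 10^-34 J·s) / √(2 × 9.11 × 10^-31 kg × 1.602 × 10^-19 C × 368.2 V)
λ = 6.39 × 10^-11 m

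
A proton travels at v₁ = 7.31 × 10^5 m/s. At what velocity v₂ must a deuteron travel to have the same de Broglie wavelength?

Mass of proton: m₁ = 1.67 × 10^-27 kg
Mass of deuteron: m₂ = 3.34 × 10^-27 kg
v₂ = 3.66 × 10^5 m/s

For equal de Broglie wavelengths: λ₁ = λ₂

h/(m₁v₁) = h/(m₂v₂)
m₁v₁ = m₂v₂
v₂ = v₁ · (m₁/m₂)

v₂ = 7.31 × 10^5 m/s × (1.67 × 10^-27 kg / 3.34 × 10^-27 kg)
v₂ = 3.66 × 10^5 m/s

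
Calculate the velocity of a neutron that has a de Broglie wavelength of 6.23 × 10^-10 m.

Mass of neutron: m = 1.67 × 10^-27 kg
6.37 × 10^2 m/s

From the de Broglie relation λ = h/(mv), we solve for v:

v = h/(mλ)
v = (6.626 × 10^-34 J·s) / (1.67 × 10^-27 kg × 6.23 × 10^-10 m)
v = 6.37 × 10^2 m/s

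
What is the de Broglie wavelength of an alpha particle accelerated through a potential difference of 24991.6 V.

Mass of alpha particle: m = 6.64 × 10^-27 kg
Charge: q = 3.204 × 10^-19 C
6.43 × 10^-14 m

When a particle is accelerated through voltage V, it gains kinetic energy KE = qV.

The de Broglie wavelength is then λ = h/√(2mqV):

λ = h/√(2mqV)
λ = (6.626 × 10^-34 J·s) / √(2 × 6.64 × 10^-27 kg × 3.204 × 10^-19 C × 24991.6 V)
λ = 6.43 × 10^-14 m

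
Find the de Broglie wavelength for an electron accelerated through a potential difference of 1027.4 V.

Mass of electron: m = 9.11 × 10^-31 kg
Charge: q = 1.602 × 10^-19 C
3.83 × 10^-11 m

When a particle is accelerated through voltage V, it gains kinetic energy KE = qV.

The de Broglie wavelength is then λ = h/√(2mqV):

λ = h/√(2mqV)
λ = (6.626 × 10^-34 J·s) / √(2 × 9.11 × 10^-31 kg × 1.602 × 10^-19 C × 1027.4 V)
λ = 3.83 × 10^-11 m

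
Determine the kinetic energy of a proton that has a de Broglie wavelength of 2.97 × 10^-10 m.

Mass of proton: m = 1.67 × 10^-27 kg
1.49 × 10^-21 J (or 9.30 × 10^-3 eV)

From λ = h/√(2mKE), we solve for KE:

λ² = h²/(2mKE)
KE = h²/(2mλ²)
KE = (6.626 × 10^-34 J·s)² / (2 × 1.67 × 10^-27 kg × (2.97 × 10^-10 m)²)
KE = 1.49 × 10^-21 J
KE = 9.30 × 10^-3 eV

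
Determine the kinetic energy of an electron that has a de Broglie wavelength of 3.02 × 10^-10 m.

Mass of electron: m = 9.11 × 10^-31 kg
2.64 × 10^-18 J (or 16.5 eV)

From λ = h/√(2mKE), we solve for KE:

λ² = h²/(2mKE)
KE = h²/(2mλ²)
KE = (6.626 × 10^-34 J·s)² / (2 × 9.11 × 10^-31 kg × (3.02 × 10^-10 m)²)
KE = 2.64 × 10^-18 J
KE = 16.5 eV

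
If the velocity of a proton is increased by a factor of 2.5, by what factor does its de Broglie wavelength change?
The wavelength decreases by a factor of 2.5.

From λ = h/(mv), the wavelength is inversely proportional to velocity:

λ ∝ 1/v

If v → 2.5v, then λ → λ/2.5

When velocity is increased by a factor of 2.5, the wavelength decreases by a factor of 2.5.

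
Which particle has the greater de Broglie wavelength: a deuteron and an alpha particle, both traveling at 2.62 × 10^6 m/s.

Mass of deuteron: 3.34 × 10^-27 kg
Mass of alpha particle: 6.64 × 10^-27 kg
The deuteron has the longer wavelength.

Using λ = h/(mv), since both particles have the same velocity, the wavelength depends only on mass.

For deuteron: λ₁ = h/(m₁v) = 7.57 × 10^-14 m
For alpha particle: λ₂ = h/(m₂v) = 3.81 × 10^-14 m

Since λ ∝ 1/m at constant velocity, the lighter particle has the longer wavelength.

The deuteron has the longer de Broglie wavelength.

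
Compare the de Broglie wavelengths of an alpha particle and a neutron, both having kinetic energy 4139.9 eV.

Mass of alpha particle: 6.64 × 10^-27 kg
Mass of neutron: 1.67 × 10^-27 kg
The neutron has the longer wavelength.

Using λ = h/√(2mKE):

For alpha particle: λ₁ = h/√(2m₁KE) = 2.23 × 10^-13 m
For neutron: λ₂ = h/√(2m₂KE) = 4.45 × 10^-13 m

Since λ ∝ 1/√m at constant kinetic energy, the lighter particle has the longer wavelength.

The neutron has the longer de Broglie wavelength.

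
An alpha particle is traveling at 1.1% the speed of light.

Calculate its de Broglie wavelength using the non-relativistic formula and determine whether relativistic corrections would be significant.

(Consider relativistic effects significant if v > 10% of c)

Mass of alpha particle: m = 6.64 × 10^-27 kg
No, relativistic corrections are not needed.

Using the non-relativistic de Broglie formula λ = h/(mv):

v = 1.1% × c = 3.298 × 10^6 m/s

λ = h/(mv)
λ = (6.626 × 10^-34 J·s) / (6.64 × 10^-27 kg × 3.298 × 10^6 m/s)
λ = 3.03 × 10^-14 m

Since v = 1.1% of c < 10% of c, relativistic corrections are NOT significant and this non-relativistic result is a good approximation.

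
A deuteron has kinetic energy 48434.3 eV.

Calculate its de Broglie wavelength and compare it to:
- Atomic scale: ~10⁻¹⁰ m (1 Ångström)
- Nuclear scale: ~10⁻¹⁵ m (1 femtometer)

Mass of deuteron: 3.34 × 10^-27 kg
λ = 9.20 × 10^-14 m, which is between nuclear and atomic scales.

Using λ = h/√(2mKE):

KE = 48434.3 eV = 7.760 × 10^-15 J

λ = h/√(2mKE)
λ = (6.626 × 10^-34 J·s) / √(2 × 3.34 × 10^-27 kg × 7.760 × 10^-15 J)
λ = 9.20 × 10^-14 m

Comparison:
- Atomic scale (10⁻¹⁰ m): λ is 0.00092× this size
- Nuclear scale (10⁻¹⁵ m): λ is 92× this size

The wavelength is between nuclear and atomic scales.

This wavelength is appropriate for probing atomic structure but too large for nuclear physics experiments.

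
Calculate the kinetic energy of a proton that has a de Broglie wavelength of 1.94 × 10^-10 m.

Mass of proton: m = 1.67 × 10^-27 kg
3.49 × 10^-21 J (or 0.0218 eV)

From λ = h/√(2mKE), we solve for KE:

λ² = h²/(2mKE)
KE = h²/(2mλ²)
KE = (6.626 × 10^-34 J·s)² / (2 × 1.67 × 10^-27 kg × (1.94 × 10^-10 m)²)
KE = 3.49 × 10^-21 J
KE = 0.0218 eV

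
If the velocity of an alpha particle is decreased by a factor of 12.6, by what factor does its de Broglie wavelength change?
The wavelength increases by a factor of 12.6.

From λ = h/(mv), the wavelength is inversely proportional to velocity:

λ ∝ 1/v

If v → v/12.6, then λ → 12.6λ

When velocity is decreased by a factor of 12.6, the wavelength increases by a factor of 12.6.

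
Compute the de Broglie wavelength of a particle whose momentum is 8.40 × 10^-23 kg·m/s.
7.89 × 10^-12 m

Using the de Broglie relation λ = h/p:

λ = h/p
λ = (6.626 × 10^-34 J·s) / (8.40 × 10^-23 kg·m/s)
λ = 7.89 × 10^-12 m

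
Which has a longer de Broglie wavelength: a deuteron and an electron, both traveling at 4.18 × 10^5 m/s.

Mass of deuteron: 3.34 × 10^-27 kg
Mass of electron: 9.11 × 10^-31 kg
The electron has the longer wavelength.

Using λ = h/(mv), since both particles have the same velocity, the wavelength depends only on mass.

For deuteron: λ₁ = h/(m₁v) = 4.75 × 10^-13 m
For electron: λ₂ = h/(m₂v) = 1.74 × 10^-9 m

Since λ ∝ 1/m at constant velocity, the lighter particle has the longer wavelength.

The electron has the longer de Broglie wavelength.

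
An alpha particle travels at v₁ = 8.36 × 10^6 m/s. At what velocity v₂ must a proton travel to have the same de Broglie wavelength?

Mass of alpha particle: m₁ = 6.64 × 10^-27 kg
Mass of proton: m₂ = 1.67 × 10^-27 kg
v₂ = 3.32 × 10^7 m/s

For equal de Broglie wavelengths: λ₁ = λ₂

h/(m₁v₁) = h/(m₂v₂)
m₁v₁ = m₂v₂
v₂ = v₁ · (m₁/m₂)

v₂ = 8.36 × 10^6 m/s × (6.64 × 10^-27 kg / 1.67 × 10^-27 kg)
v₂ = 3.32 × 10^7 m/s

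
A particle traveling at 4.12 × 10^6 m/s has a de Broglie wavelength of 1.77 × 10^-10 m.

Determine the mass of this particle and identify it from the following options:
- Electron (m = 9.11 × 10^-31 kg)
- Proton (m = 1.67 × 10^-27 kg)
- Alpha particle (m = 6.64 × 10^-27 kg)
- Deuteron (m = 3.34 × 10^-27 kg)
The particle is an electron.

From λ = h/(mv), solve for mass:

m = h/(λv)
m = (6.626 × 10^-34 J·s) / (1.77 × 10^-10 m × 4.12 × 10^6 m/s)
m = 9.09 × 10^-31 kg

Comparing with the listed masses, this is closest to an electron.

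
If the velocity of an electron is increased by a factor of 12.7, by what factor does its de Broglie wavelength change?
The wavelength decreases by a factor of 12.7.

From λ = h/(mv), the wavelength is inversely proportional to velocity:

λ ∝ 1/v

If v → 12.7v, then λ → λ/12.7

When velocity is increased by a factor of 12.7, the wavelength decreases by a factor of 12.7.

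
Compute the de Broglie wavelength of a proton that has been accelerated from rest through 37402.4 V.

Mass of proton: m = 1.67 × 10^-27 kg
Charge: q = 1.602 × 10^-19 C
1.48 × 10^-13 m

When a particle is accelerated through voltage V, it gains kinetic energy KE = qV.

The de Broglie wavelength is then λ = h/√(2mqV):

λ = h/√(2mqV)
λ = (6.626 × 10^-34 J·s) / √(2 × 1.67 × 10^-27 kg × 1.602 × 10^-19 C × 37402.4 V)
λ = 1.48 × 10^-13 m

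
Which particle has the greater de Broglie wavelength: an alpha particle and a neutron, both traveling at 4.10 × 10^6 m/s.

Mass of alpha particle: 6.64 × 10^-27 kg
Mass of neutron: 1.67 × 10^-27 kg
The neutron has the longer wavelength.

Using λ = h/(mv), since both particles have the same velocity, the wavelength depends only on mass.

For alpha particle: λ₁ = h/(m₁v) = 2.43 × 10^-14 m
For neutron: λ₂ = h/(m₂v) = 9.68 × 10^-14 m

Since λ ∝ 1/m at constant velocity, the lighter particle has the longer wavelength.

The neutron has the longer de Broglie wavelength.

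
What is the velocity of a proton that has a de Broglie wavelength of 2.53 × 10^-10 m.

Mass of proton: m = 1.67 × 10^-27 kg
1.57 × 10^3 m/s

From the de Broglie relation λ = h/(mv), we solve for v:

v = h/(mλ)
v = (6.626 × 10^-34 J·s) / (1.67 × 10^-27 kg × 2.53 × 10^-10 m)
v = 1.57 × 10^3 m/s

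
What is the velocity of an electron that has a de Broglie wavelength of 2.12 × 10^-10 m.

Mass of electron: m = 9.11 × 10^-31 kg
3.43 × 10^6 m/s

From the de Broglie relation λ = h/(mv), we solve for v:

v = h/(mλ)
v = (6.626 × 10^-34 J·s) / (9.11 × 10^-31 kg × 2.12 × 10^-10 m)
v = 3.43 × 10^6 m/s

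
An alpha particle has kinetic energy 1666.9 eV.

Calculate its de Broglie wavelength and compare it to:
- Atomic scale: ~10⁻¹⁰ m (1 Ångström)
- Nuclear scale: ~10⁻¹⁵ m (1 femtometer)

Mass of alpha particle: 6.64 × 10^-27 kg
λ = 3.52 × 10^-13 m, which is between nuclear and atomic scales.

Using λ = h/√(2mKE):

KE = 1666.9 eV = 2.671 × 10^-16 J

λ = h/√(2mKE)
λ = (6.626 × 10^-34 J·s) / √(2 × 6.64 × 10^-27 kg × 2.671 × 10^-16 J)
λ = 3.52 × 10^-13 m

Comparison:
- Atomic scale (10⁻¹⁰ m): λ is 0.0035× this size
- Nuclear scale (10⁻¹⁵ m): λ is 3.5e+02× this size

The wavelength is between nuclear and atomic scales.

This wavelength is appropriate for probing atomic structure but too large for nuclear physics experiments.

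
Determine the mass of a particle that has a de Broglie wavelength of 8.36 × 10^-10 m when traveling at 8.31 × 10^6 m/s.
9.54 × 10^-32 kg

From the de Broglie relation λ = h/(mv), we solve for m:

m = h/(λv)
m = (6.626 × 10^-34 J·s) / (8.36 × 10^-10 m × 8.31 × 10^6 m/s)
m = 9.54 × 10^-32 kg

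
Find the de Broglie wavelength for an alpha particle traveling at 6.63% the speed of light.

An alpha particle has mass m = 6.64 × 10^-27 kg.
5.02 × 10^-15 m

Using the de Broglie relation λ = h/(mv):

v = 6.63% × c = 1.988 × 10^7 m/s

λ = h/(mv)
λ = (6.626 × 10^-34 J·s) / (6.64 × 10^-27 kg × 1.988 × 10^7 m/s)
λ = 5.02 × 10^-15 m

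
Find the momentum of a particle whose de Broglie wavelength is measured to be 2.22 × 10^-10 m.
2.98 × 10^-24 kg·m/s

From the de Broglie relation λ = h/p, we solve for p:

p = h/λ
p = (6.626 × 10^-34 J·s) / (2.22 × 10^-10 m)
p = 2.98 × 10^-24 kg·m/s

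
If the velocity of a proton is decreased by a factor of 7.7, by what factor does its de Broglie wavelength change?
The wavelength increases by a factor of 7.7.

From λ = h/(mv), the wavelength is inversely proportional to velocity:

λ ∝ 1/v

If v → v/7.7, then λ → 7.7λ

When velocity is decreased by a factor of 7.7, the wavelength increases by a factor of 7.7.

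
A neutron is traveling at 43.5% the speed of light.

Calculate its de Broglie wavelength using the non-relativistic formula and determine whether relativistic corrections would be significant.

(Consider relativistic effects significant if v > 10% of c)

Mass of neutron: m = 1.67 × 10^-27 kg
Yes, relativistic corrections are needed.

Using the non-relativistic de Broglie formula λ = h/(mv):

v = 43.5% × c = 1.304 × 10^8 m/s

λ = h/(mv)
λ = (6.626 × 10^-34 J·s) / (1.67 × 10^-27 kg × 1.304 × 10^8 m/s)
λ = 3.04 × 10^-15 m

Since v = 43.5% of c > 10% of c, relativistic corrections ARE significant and the actual wavelength would differ from this non-relativistic estimate.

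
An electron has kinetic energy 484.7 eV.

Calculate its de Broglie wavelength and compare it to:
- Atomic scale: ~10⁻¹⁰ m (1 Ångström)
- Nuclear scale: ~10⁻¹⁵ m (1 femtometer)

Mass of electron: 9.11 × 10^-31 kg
λ = 5.57 × 10^-11 m, which is between nuclear and atomic scales.

Using λ = h/√(2mKE):

KE = 484.7 eV = 7.766 × 10^-17 J

λ = h/√(2mKE)
λ = (6.626 × 10^-34 J·s) / √(2 × 9.11 × 10^-31 kg × 7.766 × 10^-17 J)
λ = 5.57 × 10^-11 m

Comparison:
- Atomic scale (10⁻¹⁰ m): λ is 0.56× this size
- Nuclear scale (10⁻¹⁵ m): λ is 5.6e+04× this size

The wavelength is between nuclear and atomic scales.

This wavelength is appropriate for probing atomic structure but too large for nuclear physics experiments.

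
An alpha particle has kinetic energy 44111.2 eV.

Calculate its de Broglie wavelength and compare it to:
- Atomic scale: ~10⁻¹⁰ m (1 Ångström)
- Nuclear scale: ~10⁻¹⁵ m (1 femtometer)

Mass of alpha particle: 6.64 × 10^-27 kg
λ = 6.84 × 10^-14 m, which is between nuclear and atomic scales.

Using λ = h/√(2mKE):

KE = 44111.2 eV = 7.067 × 10^-15 J

λ = h/√(2mKE)
λ = (6.626 × 10^-34 J·s) / √(2 × 6.64 × 10^-27 kg × 7.067 × 10^-15 J)
λ = 6.84 × 10^-14 m

Comparison:
- Atomic scale (10⁻¹⁰ m): λ is 0.00068× this size
- Nuclear scale (10⁻¹⁵ m): λ is 68× this size

The wavelength is between nuclear and atomic scales.

This wavelength is appropriate for probing atomic structure but too large for nuclear physics experiments.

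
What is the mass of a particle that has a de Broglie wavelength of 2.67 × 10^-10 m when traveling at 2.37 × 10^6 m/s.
1.05 × 10^-30 kg

From the de Broglie relation λ = h/(mv), we solve for m:

m = h/(λv)
m = (6.626 × 10^-34 J·s) / (2.67 × 10^-10 m × 2.37 × 10^6 m/s)
m = 1.05 × 10^-30 kg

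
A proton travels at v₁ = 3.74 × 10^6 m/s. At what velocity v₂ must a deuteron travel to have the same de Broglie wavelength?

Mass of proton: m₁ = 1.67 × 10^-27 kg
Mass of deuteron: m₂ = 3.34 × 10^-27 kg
v₂ = 1.87 × 10^6 m/s

For equal de Broglie wavelengths: λ₁ = λ₂

h/(m₁v₁) = h/(m₂v₂)
m₁v₁ = m₂v₂
v₂ = v₁ · (m₁/m₂)

v₂ = 3.74 × 10^6 m/s × (1.67 × 10^-27 kg / 3.34 × 10^-27 kg)
v₂ = 1.87 × 10^6 m/s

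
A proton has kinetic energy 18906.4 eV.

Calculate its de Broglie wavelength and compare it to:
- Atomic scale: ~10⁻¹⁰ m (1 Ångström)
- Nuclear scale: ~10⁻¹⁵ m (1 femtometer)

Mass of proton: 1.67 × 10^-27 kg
λ = 2.08 × 10^-13 m, which is between nuclear and atomic scales.

Using λ = h/√(2mKE):

KE = 18906.4 eV = 3.029 × 10^-15 J

λ = h/√(2mKE)
λ = (6.626 × 10^-34 J·s) / √(2 × 1.67 × 10^-27 kg × 3.029 × 10^-15 J)
λ = 2.08 × 10^-13 m

Comparison:
- Atomic scale (10⁻¹⁰ m): λ is 0.0021× this size
- Nuclear scale (10⁻¹⁵ m): λ is 2.1e+02× this size

The wavelength is between nuclear and atomic scales.

This wavelength is appropriate for probing atomic structure but too large for nuclear physics experiments.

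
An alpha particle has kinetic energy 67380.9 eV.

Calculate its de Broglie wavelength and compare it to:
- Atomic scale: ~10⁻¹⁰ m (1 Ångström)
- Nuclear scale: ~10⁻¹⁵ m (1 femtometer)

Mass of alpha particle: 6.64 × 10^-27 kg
λ = 5.53 × 10^-14 m, which is between nuclear and atomic scales.

Using λ = h/√(2mKE):

KE = 67380.9 eV = 1.080 × 10^-14 J

λ = h/√(2mKE)
λ = (6.626 × 10^-34 J·s) / √(2 × 6.64 × 10^-27 kg × 1.080 × 10^-14 J)
λ = 5.53 × 10^-14 m

Comparison:
- Atomic scale (10⁻¹⁰ m): λ is 0.00055× this size
- Nuclear scale (10⁻¹⁵ m): λ is 55× this size

The wavelength is between nuclear and atomic scales.

This wavelength is appropriate for probing atomic structure but too large for nuclear physics experiments.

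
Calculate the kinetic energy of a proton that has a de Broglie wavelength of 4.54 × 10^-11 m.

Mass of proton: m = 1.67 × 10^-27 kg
6.38 × 10^-20 J (or 0.398 eV)

From λ = h/√(2mKE), we solve for KE:

λ² = h²/(2mKE)
KE = h²/(2mλ²)
KE = (6.626 × 10^-34 J·s)² / (2 × 1.67 × 10^-27 kg × (4.54 × 10^-11 m)²)
KE = 6.38 × 10^-20 J
KE = 0.398 eV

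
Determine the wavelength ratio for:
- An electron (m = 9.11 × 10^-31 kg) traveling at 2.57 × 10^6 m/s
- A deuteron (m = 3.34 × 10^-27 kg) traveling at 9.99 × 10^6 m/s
λ₁/λ₂ = 1.43 × 10^4

Using λ = h/(mv):

λ₁ = h/(m₁v₁) = 2.83 × 10^-10 m
λ₂ = h/(m₂v₂) = 1.99 × 10^-14 m

Ratio λ₁/λ₂ = (m₂v₂)/(m₁v₁)
         = (3.34 × 10^-27 kg × 9.99 × 10^6 m/s) / (9.11 × 10^-31 kg × 2.57 × 10^6 m/s)
         = 1.43 × 10^4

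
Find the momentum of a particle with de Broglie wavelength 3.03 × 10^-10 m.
2.19 × 10^-24 kg·m/s

From the de Broglie relation λ = h/p, we solve for p:

p = h/λ
p = (6.626 × 10^-34 J·s) / (3.03 × 10^-10 m)
p = 2.19 × 10^-24 kg·m/s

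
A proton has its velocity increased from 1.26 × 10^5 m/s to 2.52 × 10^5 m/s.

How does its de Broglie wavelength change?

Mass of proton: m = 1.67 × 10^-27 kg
The wavelength decreases by a factor of 2.

Using λ = h/(mv):

Initial wavelength: λ₁ = h/(mv₁) = 3.15 × 10^-12 m
Final wavelength: λ₂ = h/(mv₂) = 1.57 × 10^-12 m

Since λ ∝ 1/v, when velocity increases by a factor of 2, the wavelength decreases by a factor of 2.

λ₂/λ₁ = v₁/v₂ = 1/2

The wavelength decreases by a factor of 2.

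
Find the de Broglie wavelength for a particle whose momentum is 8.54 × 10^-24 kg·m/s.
7.76 × 10^-11 m

Using the de Broglie relation λ = h/p:

λ = h/p
λ = (6.626 × 10^-34 J·s) / (8.54 × 10^-24 kg·m/s)
λ = 7.76 × 10^-11 m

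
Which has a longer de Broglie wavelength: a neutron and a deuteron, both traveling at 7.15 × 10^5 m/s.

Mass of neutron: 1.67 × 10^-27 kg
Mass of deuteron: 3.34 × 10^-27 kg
The neutron has the longer wavelength.

Using λ = h/(mv), since both particles have the same velocity, the wavelength depends only on mass.

For neutron: λ₁ = h/(m₁v) = 5.55 × 10^-13 m
For deuteron: λ₂ = h/(m₂v) = 2.77 × 10^-13 m

Since λ ∝ 1/m at constant velocity, the lighter particle has the longer wavelength.

The neutron has the longer de Broglie wavelength.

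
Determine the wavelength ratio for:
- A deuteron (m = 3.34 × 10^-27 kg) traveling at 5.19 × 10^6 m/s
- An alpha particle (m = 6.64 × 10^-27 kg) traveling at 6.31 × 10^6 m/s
λ₁/λ₂ = 2.42

Using λ = h/(mv):

λ₁ = h/(m₁v₁) = 3.82 × 10^-14 m
λ₂ = h/(m₂v₂) = 1.58 × 10^-14 m

Ratio λ₁/λ₂ = (m₂v₂)/(m₁v₁)
         = (6.64 × 10^-27 kg × 6.31 × 10^6 m/s) / (3.34 × 10^-27 kg × 5.19 × 10^6 m/s)
         = 2.42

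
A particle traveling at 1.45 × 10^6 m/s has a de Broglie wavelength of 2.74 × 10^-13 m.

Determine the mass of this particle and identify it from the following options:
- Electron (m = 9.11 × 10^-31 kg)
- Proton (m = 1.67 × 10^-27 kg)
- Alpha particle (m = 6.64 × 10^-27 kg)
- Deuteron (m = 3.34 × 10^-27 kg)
The particle is a proton.

From λ = h/(mv), solve for mass:

m = h/(λv)
m = (6.626 × 10^-34 J·s) / (2.74 × 10^-13 m × 1.45 × 10^6 m/s)
m = 1.67 × 10^-27 kg

Comparing with the listed masses, this is closest to a proton.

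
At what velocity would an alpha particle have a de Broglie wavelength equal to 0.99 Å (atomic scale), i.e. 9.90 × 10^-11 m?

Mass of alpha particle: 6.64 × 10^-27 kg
1.01 × 10^3 m/s

From λ = h/(mv), solve for v:

v = h/(mλ)
v = (6.626 × 10^-34 J·s) / (6.64 × 10^-27 kg × 9.90 × 10^-11 m)
v = 1.01 × 10^3 m/s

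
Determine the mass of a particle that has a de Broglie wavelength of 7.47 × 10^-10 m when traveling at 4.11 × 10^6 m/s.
2.16 × 10^-31 kg

From the de Broglie relation λ = h/(mv), we solve for m:

m = h/(λv)
m = (6.626 × 10^-34 J·s) / (7.47 × 10^-10 m × 4.11 × 10^6 m/s)
m = 2.16 × 10^-31 kg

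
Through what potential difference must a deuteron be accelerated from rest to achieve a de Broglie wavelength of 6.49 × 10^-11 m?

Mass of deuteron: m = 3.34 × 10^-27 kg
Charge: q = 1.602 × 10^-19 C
9.74 × 10^-2 V

From λ = h/√(2mqV), we solve for V:

λ² = h²/(2mqV)
V = h²/(2mqλ²)
V = (6.626 × 10^-34 J·s)² / (2 × 3.34 × 10^-27 kg × 1.602 × 10^-19 C × (6.49 × 10^-11 m)²)
V = 9.74 × 10^-2 V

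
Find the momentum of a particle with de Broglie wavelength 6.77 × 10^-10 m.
9.79 × 10^-25 kg·m/s

From the de Broglie relation λ = h/p, we solve for p:

p = h/λ
p = (6.626 × 10^-34 J·s) / (6.77 × 10^-10 m)
p = 9.79 × 10^-25 kg·m/s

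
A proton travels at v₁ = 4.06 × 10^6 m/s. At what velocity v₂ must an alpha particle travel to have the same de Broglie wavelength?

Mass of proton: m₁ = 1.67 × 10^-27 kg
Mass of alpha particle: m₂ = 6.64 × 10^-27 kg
v₂ = 1.02 × 10^6 m/s

For equal de Broglie wavelengths: λ₁ = λ₂

h/(m₁v₁) = h/(m₂v₂)
m₁v₁ = m₂v₂
v₂ = v₁ · (m₁/m₂)

v₂ = 4.06 × 10^6 m/s × (1.67 × 10^-27 kg / 6.64 × 10^-27 kg)
v₂ = 1.02 × 10^6 m/s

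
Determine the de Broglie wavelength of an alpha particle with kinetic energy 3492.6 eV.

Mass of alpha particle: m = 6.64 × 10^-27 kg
2.43 × 10^-13 m

Using λ = h/√(2mKE):

First convert KE to Joules: KE = 3492.6 eV = 5.596 × 10^-16 J

λ = h/√(2mKE)
λ = (6.626 × 10^-34 J·s) / √(2 × 6.64 × 10^-27 kg × 5.596 × 10^-16 J)
λ = 2.43 × 10^-13 m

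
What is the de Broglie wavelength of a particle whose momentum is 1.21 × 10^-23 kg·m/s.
5.48 × 10^-11 m

Using the de Broglie relation λ = h/p:

λ = h/p
λ = (6.626 × 10^-34 J·s) / (1.21 × 10^-23 kg·m/s)
λ = 5.48 × 10^-11 m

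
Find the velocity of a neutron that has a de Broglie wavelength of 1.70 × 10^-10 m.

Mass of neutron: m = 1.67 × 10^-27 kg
2.33 × 10^3 m/s

From the de Broglie relation λ = h/(mv), we solve for v:

v = h/(mλ)
v = (6.626 × 10^-34 J·s) / (1.67 × 10^-27 kg × 1.70 × 10^-10 m)
v = 2.33 × 10^3 m/s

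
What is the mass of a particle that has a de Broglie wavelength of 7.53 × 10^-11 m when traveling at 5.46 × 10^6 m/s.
1.61 × 10^-30 kg

From the de Broglie relation λ = h/(mv), we solve for m:

m = h/(λv)
m = (6.626 × 10^-34 J·s) / (7.53 × 10^-11 m × 5.46 × 10^6 m/s)
m = 1.61 × 10^-30 kg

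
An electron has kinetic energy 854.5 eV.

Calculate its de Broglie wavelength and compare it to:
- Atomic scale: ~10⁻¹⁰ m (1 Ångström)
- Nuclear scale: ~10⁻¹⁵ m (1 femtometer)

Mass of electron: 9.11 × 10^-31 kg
λ = 4.20 × 10^-11 m, which is between nuclear and atomic scales.

Using λ = h/√(2mKE):

KE = 854.5 eV = 1.369 × 10^-16 J

λ = h/√(2mKE)
λ = (6.626 × 10^-34 J·s) / √(2 × 9.11 × 10^-31 kg × 1.369 × 10^-16 J)
λ = 4.20 × 10^-11 m

Comparison:
- Atomic scale (10⁻¹⁰ m): λ is 0.42× this size
- Nuclear scale (10⁻¹⁵ m): λ is 4.2e+04× this size

The wavelength is between nuclear and atomic scales.

This wavelength is appropriate for probing atomic structure but too large for nuclear physics experiments.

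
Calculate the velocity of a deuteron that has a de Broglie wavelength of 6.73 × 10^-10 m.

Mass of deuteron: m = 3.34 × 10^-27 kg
2.95 × 10^2 m/s

From the de Broglie relation λ = h/(mv), we solve for v:

v = h/(mλ)
v = (6.626 × 10^-34 J·s) / (3.34 × 10^-27 kg × 6.73 × 10^-10 m)
v = 2.95 × 10^2 m/s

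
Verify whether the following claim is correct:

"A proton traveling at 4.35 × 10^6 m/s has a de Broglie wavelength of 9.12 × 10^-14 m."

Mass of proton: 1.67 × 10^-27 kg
True

The claim is correct.

Using λ = h/(mv):
λ = (6.626 × 10^-34 J·s) / (1.67 × 10^-27 kg × 4.35 × 10^6 m/s)
λ = 9.12 × 10^-14 m

This matches the claimed value.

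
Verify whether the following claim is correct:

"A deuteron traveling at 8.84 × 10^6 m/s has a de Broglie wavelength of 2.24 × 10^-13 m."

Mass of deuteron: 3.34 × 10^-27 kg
False

The claim is incorrect.

Using λ = h/(mv):
λ = (6.626 × 10^-34 J·s) / (3.34 × 10^-27 kg × 8.84 × 10^6 m/s)
λ = 2.24 × 10^-14 m

The actual wavelength differs from the claimed 2.24 × 10^-13 m.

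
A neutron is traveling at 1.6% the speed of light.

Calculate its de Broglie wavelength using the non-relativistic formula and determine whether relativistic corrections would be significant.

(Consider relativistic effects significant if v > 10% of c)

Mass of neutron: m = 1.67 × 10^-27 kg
No, relativistic corrections are not needed.

Using the non-relativistic de Broglie formula λ = h/(mv):

v = 1.6% × c = 4.797 × 10^6 m/s

λ = h/(mv)
λ = (6.626 × 10^-34 J·s) / (1.67 × 10^-27 kg × 4.797 × 10^6 m/s)
λ = 8.27 × 10^-14 m

Since v = 1.6% of c < 10% of c, relativistic corrections are NOT significant and this non-relativistic result is a good approximation.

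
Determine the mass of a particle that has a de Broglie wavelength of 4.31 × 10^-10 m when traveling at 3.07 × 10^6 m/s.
5.01 × 10^-31 kg

From the de Broglie relation λ = h/(mv), we solve for m:

m = h/(λv)
m = (6.626 × 10^-34 J·s) / (4.31 × 10^-10 m × 3.07 × 10^6 m/s)
m = 5.01 × 10^-31 kg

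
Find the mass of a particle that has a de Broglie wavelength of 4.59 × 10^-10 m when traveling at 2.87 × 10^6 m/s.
5.03 × 10^-31 kg

From the de Broglie relation λ = h/(mv), we solve for m:

m = h/(λv)
m = (6.626 × 10^-34 J·s) / (4.59 × 10^-10 m × 2.87 × 10^6 m/s)
m = 5.03 × 10^-31 kg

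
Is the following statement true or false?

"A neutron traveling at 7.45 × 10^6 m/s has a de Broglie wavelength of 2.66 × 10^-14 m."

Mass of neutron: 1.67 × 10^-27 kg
False

The claim is incorrect.

Using λ = h/(mv):
λ = (6.626 × 10^-34 J·s) / (1.67 × 10^-27 kg × 7.45 × 10^6 m/s)
λ = 5.33 × 10^-14 m

The actual wavelength differs from the claimed 2.66 × 10^-14 m.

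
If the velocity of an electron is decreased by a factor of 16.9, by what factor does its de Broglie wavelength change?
The wavelength increases by a factor of 16.9.

From λ = h/(mv), the wavelength is inversely proportional to velocity:

λ ∝ 1/v

If v → v/16.9, then λ → 16.9λ

When velocity is decreased by a factor of 16.9, the wavelength increases by a factor of 16.9.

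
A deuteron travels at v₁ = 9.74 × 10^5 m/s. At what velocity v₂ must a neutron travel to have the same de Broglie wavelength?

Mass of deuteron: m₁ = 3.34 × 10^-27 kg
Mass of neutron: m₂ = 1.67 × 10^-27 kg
v₂ = 1.95 × 10^6 m/s

For equal de Broglie wavelengths: λ₁ = λ₂

h/(m₁v₁) = h/(m₂v₂)
m₁v₁ = m₂v₂
v₂ = v₁ · (m₁/m₂)

v₂ = 9.74 × 10^5 m/s × (3.34 × 10^-27 kg / 1.67 × 10^-27 kg)
v₂ = 1.95 × 10^6 m/s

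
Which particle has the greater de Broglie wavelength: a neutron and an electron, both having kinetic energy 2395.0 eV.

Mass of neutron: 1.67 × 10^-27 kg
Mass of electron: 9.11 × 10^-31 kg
The electron has the longer wavelength.

Using λ = h/√(2mKE):

For neutron: λ₁ = h/√(2m₁KE) = 5.85 × 10^-13 m
For electron: λ₂ = h/√(2m₂KE) = 2.51 × 10^-11 m

Since λ ∝ 1/√m at constant kinetic energy, the lighter particle has the longer wavelength.

The electron has the longer de Broglie wavelength.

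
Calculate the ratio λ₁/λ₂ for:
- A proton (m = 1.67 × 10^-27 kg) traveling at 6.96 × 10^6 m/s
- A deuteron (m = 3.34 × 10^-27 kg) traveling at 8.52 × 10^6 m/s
λ₁/λ₂ = 2.45

Using λ = h/(mv):

λ₁ = h/(m₁v₁) = 5.70 × 10^-14 m
λ₂ = h/(m₂v₂) = 2.33 × 10^-14 m

Ratio λ₁/λ₂ = (m₂v₂)/(m₁v₁)
         = (3.34 × 10^-27 kg × 8.52 × 10^6 m/s) / (1.67 × 10^-27 kg × 6.96 × 10^6 m/s)
         = 2.45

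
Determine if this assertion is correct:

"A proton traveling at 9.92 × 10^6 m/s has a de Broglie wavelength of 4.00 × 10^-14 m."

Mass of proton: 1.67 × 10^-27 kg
True

The claim is correct.

Using λ = h/(mv):
λ = (6.626 × 10^-34 J·s) / (1.67 × 10^-27 kg × 9.92 × 10^6 m/s)
λ = 4.00 × 10^-14 m

This matches the claimed value.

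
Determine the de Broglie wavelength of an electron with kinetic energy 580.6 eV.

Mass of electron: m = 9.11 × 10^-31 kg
5.09 × 10^-11 m

Using λ = h/√(2mKE):

First convert KE to Joules: KE = 580.6 eV = 9.302 × 10^-17 J

λ = h/√(2mKE)
λ = (6.626 × 10^-34 J·s) / √(2 × 9.11 × 10^-31 kg × 9.302 × 10^-17 J)
λ = 5.09 × 10^-11 m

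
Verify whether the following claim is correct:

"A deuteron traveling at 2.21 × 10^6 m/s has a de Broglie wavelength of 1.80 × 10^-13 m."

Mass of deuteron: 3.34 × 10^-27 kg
False

The claim is incorrect.

Using λ = h/(mv):
λ = (6.626 × 10^-34 J·s) / (3.34 × 10^-27 kg × 2.21 × 10^6 m/s)
λ = 8.98 × 10^-14 m

The actual wavelength differs from the claimed 1.80 × 10^-13 m.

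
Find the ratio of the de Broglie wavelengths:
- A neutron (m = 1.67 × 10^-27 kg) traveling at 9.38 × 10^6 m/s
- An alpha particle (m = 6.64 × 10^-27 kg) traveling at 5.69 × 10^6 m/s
λ₁/λ₂ = 2.41

Using λ = h/(mv):

λ₁ = h/(m₁v₁) = 4.23 × 10^-14 m
λ₂ = h/(m₂v₂) = 1.75 × 10^-14 m

Ratio λ₁/λ₂ = (m₂v₂)/(m₁v₁)
         = (6.64 × 10^-27 kg × 5.69 × 10^6 m/s) / (1.67 × 10^-27 kg × 9.38 × 10^6 m/s)
         = 2.41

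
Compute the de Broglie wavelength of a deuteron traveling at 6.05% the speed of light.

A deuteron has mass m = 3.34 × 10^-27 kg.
1.09 × 10^-14 m

Using the de Broglie relation λ = h/(mv):

v = 6.05% × c = 1.814 × 10^7 m/s

λ = h/(mv)
λ = (6.626 × 10^-34 J·s) / (3.34 × 10^-27 kg × 1.814 × 10^7 m/s)
λ = 1.09 × 10^-14 m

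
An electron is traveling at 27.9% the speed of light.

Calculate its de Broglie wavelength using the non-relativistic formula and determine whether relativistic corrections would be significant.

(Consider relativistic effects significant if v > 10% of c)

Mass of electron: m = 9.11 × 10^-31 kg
Yes, relativistic corrections are needed.

Using the non-relativistic de Broglie formula λ = h/(mv):

v = 27.9% × c = 8.364 × 10^7 m/s

λ = h/(mv)
λ = (6.626 × 10^-34 J·s) / (9.11 × 10^-31 kg × 8.364 × 10^7 m/s)
λ = 8.70 × 10^-12 m

Since v = 27.9% of c > 10% of c, relativistic corrections ARE significant and the actual wavelength would differ from this non-relativistic estimate.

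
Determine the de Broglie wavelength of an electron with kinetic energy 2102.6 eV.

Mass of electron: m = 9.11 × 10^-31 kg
2.67 × 10^-11 m

Using λ = h/√(2mKE):

First convert KE to Joules: KE = 2102.6 eV = 3.369 × 10^-16 J

λ = h/√(2mKE)
λ = (6.626 × 10^-34 J·s) / √(2 × 9.11 × 10^-31 kg × 3.369 × 10^-16 J)
λ = 2.67 × 10^-11 m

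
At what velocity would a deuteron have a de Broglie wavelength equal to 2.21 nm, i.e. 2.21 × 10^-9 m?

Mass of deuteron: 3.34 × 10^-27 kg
8.98 × 10^1 m/s

From λ = h/(mv), solve for v:

v = h/(mλ)
v = (6.626 × 10^-34 J·s) / (3.34 × 10^-27 kg × 2.21 × 10^-9 m)
v = 8.98 × 10^1 m/s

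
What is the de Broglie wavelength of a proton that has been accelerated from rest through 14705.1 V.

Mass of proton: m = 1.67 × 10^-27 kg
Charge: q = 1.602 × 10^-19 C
2.36 × 10^-13 m

When a particle is accelerated through voltage V, it gains kinetic energy KE = qV.

The de Broglie wavelength is then λ = h/√(2mqV):

λ = h/√(2mqV)
λ = (6.626 × 10^-34 J·s) / √(2 × 1.67 × 10^-27 kg × 1.602 × 10^-19 C × 14705.1 V)
λ = 2.36 × 10^-13 m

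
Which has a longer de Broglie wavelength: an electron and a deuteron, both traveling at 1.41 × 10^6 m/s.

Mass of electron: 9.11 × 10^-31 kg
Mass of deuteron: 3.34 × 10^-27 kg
The electron has the longer wavelength.

Using λ = h/(mv), since both particles have the same velocity, the wavelength depends only on mass.

For electron: λ₁ = h/(m₁v) = 5.16 × 10^-10 m
For deuteron: λ₂ = h/(m₂v) = 1.41 × 10^-13 m

Since λ ∝ 1/m at constant velocity, the lighter particle has the longer wavelength.

The electron has the longer de Broglie wavelength.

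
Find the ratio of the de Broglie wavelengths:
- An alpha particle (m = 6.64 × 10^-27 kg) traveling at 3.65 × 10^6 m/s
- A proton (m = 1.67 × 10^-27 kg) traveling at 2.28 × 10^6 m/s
λ₁/λ₂ = 0.157

Using λ = h/(mv):

λ₁ = h/(m₁v₁) = 2.73 × 10^-14 m
λ₂ = h/(m₂v₂) = 1.74 × 10^-13 m

Ratio λ₁/λ₂ = (m₂v₂)/(m₁v₁)
         = (1.67 × 10^-27 kg × 2.28 × 10^6 m/s) / (6.64 × 10^-27 kg × 3.65 × 10^6 m/s)
         = 0.157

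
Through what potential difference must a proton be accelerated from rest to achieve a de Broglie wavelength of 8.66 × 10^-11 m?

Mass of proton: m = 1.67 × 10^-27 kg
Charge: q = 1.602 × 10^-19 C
1.09 × 10^-1 V

From λ = h/√(2mqV), we solve for V:

λ² = h²/(2mqV)
V = h²/(2mqλ²)
V = (6.626 × 10^-34 J·s)² / (2 × 1.67 × 10^-27 kg × 1.602 × 10^-19 C × (8.66 × 10^-11 m)²)
V = 1.09 × 10^-1 V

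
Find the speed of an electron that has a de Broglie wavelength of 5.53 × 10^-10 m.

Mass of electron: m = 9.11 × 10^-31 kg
1.32 × 10^6 m/s

From the de Broglie relation λ = h/(mv), we solve for v:

v = h/(mλ)
v = (6.626 × 10^-34 J·s) / (9.11 × 10^-31 kg × 5.53 × 10^-10 m)
v = 1.32 × 10^6 m/s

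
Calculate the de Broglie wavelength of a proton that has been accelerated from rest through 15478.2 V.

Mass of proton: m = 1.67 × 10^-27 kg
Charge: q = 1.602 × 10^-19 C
2.30 × 10^-13 m

When a particle is accelerated through voltage V, it gains kinetic energy KE = qV.

The de Broglie wavelength is then λ = h/√(2mqV):

λ = h/√(2mqV)
λ = (6.626 × 10^-34 J·s) / √(2 × 1.67 × 10^-27 kg × 1.602 × 10^-19 C × 15478.2 V)
λ = 2.30 × 10^-13 m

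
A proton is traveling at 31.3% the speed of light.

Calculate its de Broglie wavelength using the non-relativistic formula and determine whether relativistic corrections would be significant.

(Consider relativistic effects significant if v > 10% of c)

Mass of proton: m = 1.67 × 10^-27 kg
Yes, relativistic corrections are needed.

Using the non-relativistic de Broglie formula λ = h/(mv):

v = 31.3% × c = 9.384 × 10^7 m/s

λ = h/(mv)
λ = (6.626 × 10^-34 J·s) / (1.67 × 10^-27 kg × 9.384 × 10^7 m/s)
λ = 4.23 × 10^-15 m

Since v = 31.3% of c > 10% of c, relativistic corrections ARE significant and the actual wavelength would differ from this non-relativistic estimate.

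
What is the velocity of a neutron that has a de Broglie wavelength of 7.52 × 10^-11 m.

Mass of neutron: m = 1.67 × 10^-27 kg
5.28 × 10^3 m/s

From the de Broglie relation λ = h/(mv), we solve for v:

v = h/(mλ)
v = (6.626 × 10^-34 J·s) / (1.67 × 10^-27 kg × 7.52 × 10^-11 m)
v = 5.28 × 10^3 m/s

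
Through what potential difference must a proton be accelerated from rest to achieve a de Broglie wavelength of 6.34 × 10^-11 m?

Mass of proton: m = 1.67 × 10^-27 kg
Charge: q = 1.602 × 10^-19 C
2.04 × 10^-1 V

From λ = h/√(2mqV), we solve for V:

λ² = h²/(2mqV)
V = h²/(2mqλ²)
V = (6.626 × 10^-34 J·s)² / (2 × 1.67 × 10^-27 kg × 1.602 × 10^-19 C × (6.34 × 10^-11 m)²)
V = 2.04 × 10^-1 V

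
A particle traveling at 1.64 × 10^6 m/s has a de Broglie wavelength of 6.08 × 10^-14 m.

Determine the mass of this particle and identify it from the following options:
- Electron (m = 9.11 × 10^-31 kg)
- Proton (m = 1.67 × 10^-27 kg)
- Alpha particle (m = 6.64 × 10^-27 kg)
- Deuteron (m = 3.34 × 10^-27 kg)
The particle is an alpha particle.

From λ = h/(mv), solve for mass:

m = h/(λv)
m = (6.626 × 10^-34 J·s) / (6.08 × 10^-14 m × 1.64 × 10^6 m/s)
m = 6.65 × 10^-27 kg

Comparing with the listed masses, this is closest to an alpha particle.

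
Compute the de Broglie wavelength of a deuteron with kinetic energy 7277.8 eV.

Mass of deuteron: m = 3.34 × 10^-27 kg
2.37 × 10^-13 m

Using λ = h/√(2mKE):

First convert KE to Joules: KE = 7277.8 eV = 1.166 × 10^-15 J

λ = h/√(2mKE)
λ = (6.626 × 10^-34 J·s) / √(2 × 3.34 × 10^-27 kg × 1.166 × 10^-15 J)
λ = 2.37 × 10^-13 m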